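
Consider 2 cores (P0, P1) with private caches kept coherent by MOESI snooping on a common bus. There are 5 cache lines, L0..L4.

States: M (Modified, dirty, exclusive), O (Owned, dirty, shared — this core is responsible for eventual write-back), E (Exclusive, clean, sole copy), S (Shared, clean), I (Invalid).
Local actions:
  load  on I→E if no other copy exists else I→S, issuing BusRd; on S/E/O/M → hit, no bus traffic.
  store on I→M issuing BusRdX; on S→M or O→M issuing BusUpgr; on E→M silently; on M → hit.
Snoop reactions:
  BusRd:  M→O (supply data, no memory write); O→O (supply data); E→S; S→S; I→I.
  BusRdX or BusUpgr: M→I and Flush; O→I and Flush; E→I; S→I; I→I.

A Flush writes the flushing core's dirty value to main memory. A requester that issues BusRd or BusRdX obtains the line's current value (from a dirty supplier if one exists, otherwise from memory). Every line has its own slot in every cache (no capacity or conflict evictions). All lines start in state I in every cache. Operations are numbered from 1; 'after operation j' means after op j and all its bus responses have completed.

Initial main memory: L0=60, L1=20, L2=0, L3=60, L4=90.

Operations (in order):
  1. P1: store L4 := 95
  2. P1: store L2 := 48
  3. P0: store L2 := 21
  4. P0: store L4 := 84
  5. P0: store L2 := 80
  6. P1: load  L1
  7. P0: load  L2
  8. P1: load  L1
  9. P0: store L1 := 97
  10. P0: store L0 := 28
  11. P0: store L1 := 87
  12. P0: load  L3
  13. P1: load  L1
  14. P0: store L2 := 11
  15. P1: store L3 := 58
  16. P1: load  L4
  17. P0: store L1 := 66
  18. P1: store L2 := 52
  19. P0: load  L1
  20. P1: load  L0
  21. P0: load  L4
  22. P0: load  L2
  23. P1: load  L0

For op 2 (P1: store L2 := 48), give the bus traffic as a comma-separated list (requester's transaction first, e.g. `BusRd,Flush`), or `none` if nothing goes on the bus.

bus = BusRdX

  op1 P1: store L4 := 95 → I/M on L4; bus BusRdX; mem=90
  op2 P1: store L2 := 48 → I/M on L2; bus BusRdX; mem=0
  op3 P0: store L2 := 21 → M/I on L2; bus BusRdX Flush; mem=48
  op4 P0: store L4 := 84 → M/I on L4; bus BusRdX Flush; mem=95
  op5 P0: store L2 := 80 → M/I on L2; bus (none); mem=48
  op6 P1: load  L1 → I/E on L1; bus BusRd; mem=20
  op7 P0: load  L2 → M/I on L2; bus (none); mem=48
  op8 P1: load  L1 → I/E on L1; bus (none); mem=20
  op9 P0: store L1 := 97 → M/I on L1; bus BusRdX; mem=20
  op10 P0: store L0 := 28 → M/I on L0; bus BusRdX; mem=60
  op11 P0: store L1 := 87 → M/I on L1; bus (none); mem=20
  op12 P0: load  L3 → E/I on L3; bus BusRd; mem=60
  op13 P1: load  L1 → O/S on L1; bus BusRd; mem=20
  op14 P0: store L2 := 11 → M/I on L2; bus (none); mem=48
  op15 P1: store L3 := 58 → I/M on L3; bus BusRdX; mem=60
  op16 P1: load  L4 → O/S on L4; bus BusRd; mem=95
  op17 P0: store L1 := 66 → M/I on L1; bus BusUpgr; mem=20
  op18 P1: store L2 := 52 → I/M on L2; bus BusRdX Flush; mem=11
  op19 P0: load  L1 → M/I on L1; bus (none); mem=20
  op20 P1: load  L0 → O/S on L0; bus BusRd; mem=60
  op21 P0: load  L4 → O/S on L4; bus (none); mem=95
  op22 P0: load  L2 → S/O on L2; bus BusRd; mem=11
  op23 P1: load  L0 → O/S on L0; bus (none); mem=60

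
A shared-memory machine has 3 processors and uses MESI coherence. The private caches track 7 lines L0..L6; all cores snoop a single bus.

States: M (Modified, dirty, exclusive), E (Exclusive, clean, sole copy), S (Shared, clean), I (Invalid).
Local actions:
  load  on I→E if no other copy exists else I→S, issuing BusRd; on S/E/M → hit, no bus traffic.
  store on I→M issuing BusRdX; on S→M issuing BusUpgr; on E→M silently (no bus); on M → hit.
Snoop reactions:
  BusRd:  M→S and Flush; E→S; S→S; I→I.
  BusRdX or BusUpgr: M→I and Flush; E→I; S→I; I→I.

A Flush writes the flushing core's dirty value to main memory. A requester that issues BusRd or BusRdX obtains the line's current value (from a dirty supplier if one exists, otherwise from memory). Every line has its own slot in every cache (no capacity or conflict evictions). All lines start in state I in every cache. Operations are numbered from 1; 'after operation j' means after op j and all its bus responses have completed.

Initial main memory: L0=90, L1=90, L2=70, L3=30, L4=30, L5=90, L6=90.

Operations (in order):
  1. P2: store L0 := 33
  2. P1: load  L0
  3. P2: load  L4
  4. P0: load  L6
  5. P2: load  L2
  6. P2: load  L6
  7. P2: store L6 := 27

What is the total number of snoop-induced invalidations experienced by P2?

invalidations = 0

  op1 P2: store L0 := 33 → I/I/M on L0; bus BusRdX; mem=90
  op2 P1: load  L0 → I/S/S on L0; bus BusRd Flush; mem=33
  op3 P2: load  L4 → I/I/E on L4; bus BusRd; mem=30
  op4 P0: load  L6 → E/I/I on L6; bus BusRd; mem=90
  op5 P2: load  L2 → I/I/E on L2; bus BusRd; mem=70
  op6 P2: load  L6 → S/I/S on L6; bus BusRd; mem=90
  op7 P2: store L6 := 27 → I/I/M on L6; bus BusUpgr; mem=90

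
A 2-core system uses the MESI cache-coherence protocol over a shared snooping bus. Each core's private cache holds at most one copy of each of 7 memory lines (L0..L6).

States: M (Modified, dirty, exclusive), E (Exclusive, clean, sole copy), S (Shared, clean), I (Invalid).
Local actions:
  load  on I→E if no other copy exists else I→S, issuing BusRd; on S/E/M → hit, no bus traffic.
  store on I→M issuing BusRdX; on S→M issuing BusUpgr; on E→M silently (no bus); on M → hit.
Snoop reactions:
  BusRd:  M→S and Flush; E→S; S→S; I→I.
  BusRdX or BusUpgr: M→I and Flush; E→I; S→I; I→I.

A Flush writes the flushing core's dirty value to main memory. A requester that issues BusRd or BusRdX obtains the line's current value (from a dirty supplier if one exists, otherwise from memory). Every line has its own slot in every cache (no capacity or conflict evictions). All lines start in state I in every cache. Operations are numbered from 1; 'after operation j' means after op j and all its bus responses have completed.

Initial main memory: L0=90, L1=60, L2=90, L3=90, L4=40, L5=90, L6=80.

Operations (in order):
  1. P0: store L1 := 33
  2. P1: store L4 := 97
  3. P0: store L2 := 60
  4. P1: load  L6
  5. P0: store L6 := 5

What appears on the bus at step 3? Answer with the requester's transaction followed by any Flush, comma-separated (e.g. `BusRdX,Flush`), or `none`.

bus = BusRdX

[1] P0: store L1 := 33 | P0:M(33), P1:I | bus: BusRdX
[2] P1: store L4 := 97 | P0:I, P1:M(97) | bus: BusRdX
[3] P0: store L2 := 60 | P0:M(60), P1:I | bus: BusRdX
[4] P1: load  L6 | P0:I, P1:E(80) | bus: BusRd
[5] P0: store L6 := 5 | P0:M(5), P1:I | bus: BusRdX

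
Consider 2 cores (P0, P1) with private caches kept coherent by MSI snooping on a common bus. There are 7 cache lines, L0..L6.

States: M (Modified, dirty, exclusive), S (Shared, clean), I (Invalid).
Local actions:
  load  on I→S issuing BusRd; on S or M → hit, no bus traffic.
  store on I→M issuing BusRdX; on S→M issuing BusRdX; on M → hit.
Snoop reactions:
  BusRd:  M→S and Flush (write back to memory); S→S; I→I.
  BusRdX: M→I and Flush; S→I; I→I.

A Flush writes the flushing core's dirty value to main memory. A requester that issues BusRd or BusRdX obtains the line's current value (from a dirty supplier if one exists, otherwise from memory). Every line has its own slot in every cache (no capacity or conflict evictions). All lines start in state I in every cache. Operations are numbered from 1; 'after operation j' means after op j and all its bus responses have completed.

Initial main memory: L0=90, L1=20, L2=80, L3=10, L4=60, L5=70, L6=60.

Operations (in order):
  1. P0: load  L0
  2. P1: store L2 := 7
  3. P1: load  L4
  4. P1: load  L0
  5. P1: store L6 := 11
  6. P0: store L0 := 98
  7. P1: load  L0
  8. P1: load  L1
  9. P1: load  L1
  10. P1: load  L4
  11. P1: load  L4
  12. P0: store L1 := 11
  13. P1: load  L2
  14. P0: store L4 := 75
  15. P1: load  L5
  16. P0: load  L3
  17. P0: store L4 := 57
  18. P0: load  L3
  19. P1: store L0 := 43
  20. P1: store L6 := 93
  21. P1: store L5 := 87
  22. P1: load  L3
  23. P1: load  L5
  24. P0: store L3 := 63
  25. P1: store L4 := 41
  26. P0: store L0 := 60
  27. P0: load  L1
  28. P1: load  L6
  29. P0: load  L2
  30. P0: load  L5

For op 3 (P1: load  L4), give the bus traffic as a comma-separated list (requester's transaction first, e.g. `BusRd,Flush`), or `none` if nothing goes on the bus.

  op1 P0: load  L0 → S/I on L0; bus BusRd; mem=90
  op2 P1: store L2 := 7 → I/M on L2; bus BusRdX; mem=80
  op3 P1: load  L4 → I/S on L4; bus BusRd; mem=60
  op4 P1: load  L0 → S/S on L0; bus BusRd; mem=90
  op5 P1: store L6 := 11 → I/M on L6; bus BusRdX; mem=60
  op6 P0: store L0 := 98 → M/I on L0; bus BusRdX; mem=90
  op7 P1: load  L0 → S/S on L0; bus BusRd Flush; mem=98
  op8 P1: load  L1 → I/S on L1; bus BusRd; mem=20
  op9 P1: load  L1 → I/S on L1; bus (none); mem=20
  op10 P1: load  L4 → I/S on L4; bus (none); mem=60
  op11 P1: load  L4 → I/S on L4; bus (none); mem=60
  op12 P0: store L1 := 11 → M/I on L1; bus BusRdX; mem=20
  op13 P1: load  L2 → I/M on L2; bus (none); mem=80
  op14 P0: store L4 := 75 → M/I on L4; bus BusRdX; mem=60
  op15 P1: load  L5 → I/S on L5; bus BusRd; mem=70
  op16 P0: load  L3 → S/I on L3; bus BusRd; mem=10
  op17 P0: store L4 := 57 → M/I on L4; bus (none); mem=60
  op18 P0: load  L3 → S/I on L3; bus (none); mem=10
  op19 P1: store L0 := 43 → I/M on L0; bus BusRdX; mem=98
  op20 P1: store L6 := 93 → I/M on L6; bus (none); mem=60
  op21 P1: store L5 := 87 → I/M on L5; bus BusRdX; mem=70
  op22 P1: load  L3 → S/S on L3; bus BusRd; mem=10
  op23 P1: load  L5 → I/M on L5; bus (none); mem=70
  op24 P0: store L3 := 63 → M/I on L3; bus BusRdX; mem=10
  op25 P1: store L4 := 41 → I/M on L4; bus BusRdX Flush; mem=57
  op26 P0: store L0 := 60 → M/I on L0; bus BusRdX Flush; mem=43
  op27 P0: load  L1 → M/I on L1; bus (none); mem=20
  op28 P1: load  L6 → I/M on L6; bus (none); mem=60
  op29 P0: load  L2 → S/S on L2; bus BusRd Flush; mem=7
  op30 P0: load  L5 → S/S on L5; bus BusRd Flush; mem=87

bus = BusRd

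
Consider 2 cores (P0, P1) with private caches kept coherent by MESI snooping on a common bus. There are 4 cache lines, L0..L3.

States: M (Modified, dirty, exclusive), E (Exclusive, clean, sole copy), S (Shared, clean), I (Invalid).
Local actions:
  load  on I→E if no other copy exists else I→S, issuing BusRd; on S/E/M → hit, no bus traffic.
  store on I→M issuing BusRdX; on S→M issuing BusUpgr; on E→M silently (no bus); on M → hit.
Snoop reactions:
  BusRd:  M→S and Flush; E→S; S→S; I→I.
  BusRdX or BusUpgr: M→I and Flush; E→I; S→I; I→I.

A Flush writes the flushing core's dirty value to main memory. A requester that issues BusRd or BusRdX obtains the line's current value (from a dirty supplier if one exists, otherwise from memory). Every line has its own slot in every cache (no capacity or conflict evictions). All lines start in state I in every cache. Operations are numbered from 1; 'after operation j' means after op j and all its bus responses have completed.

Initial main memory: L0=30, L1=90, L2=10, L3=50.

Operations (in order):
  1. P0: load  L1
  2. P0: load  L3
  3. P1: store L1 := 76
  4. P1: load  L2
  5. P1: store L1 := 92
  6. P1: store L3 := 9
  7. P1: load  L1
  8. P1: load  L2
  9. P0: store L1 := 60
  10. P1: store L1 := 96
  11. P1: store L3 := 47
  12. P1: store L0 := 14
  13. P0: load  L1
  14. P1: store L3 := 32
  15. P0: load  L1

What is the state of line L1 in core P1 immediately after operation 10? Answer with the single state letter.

  op1 P0: load  L1 → E/I on L1; bus BusRd; mem=90
  op2 P0: load  L3 → E/I on L3; bus BusRd; mem=50
  op3 P1: store L1 := 76 → I/M on L1; bus BusRdX; mem=90
  op4 P1: load  L2 → I/E on L2; bus BusRd; mem=10
  op5 P1: store L1 := 92 → I/M on L1; bus (none); mem=90
  op6 P1: store L3 := 9 → I/M on L3; bus BusRdX; mem=50
  op7 P1: load  L1 → I/M on L1; bus (none); mem=90
  op8 P1: load  L2 → I/E on L2; bus (none); mem=10
  op9 P0: store L1 := 60 → M/I on L1; bus BusRdX Flush; mem=92
  op10 P1: store L1 := 96 → I/M on L1; bus BusRdX Flush; mem=60
  op11 P1: store L3 := 47 → I/M on L3; bus (none); mem=50
  op12 P1: store L0 := 14 → I/M on L0; bus BusRdX; mem=30
  op13 P0: load  L1 → S/S on L1; bus BusRd Flush; mem=96
  op14 P1: store L3 := 32 → I/M on L3; bus (none); mem=50
  op15 P0: load  L1 → S/S on L1; bus (none); mem=96

state = M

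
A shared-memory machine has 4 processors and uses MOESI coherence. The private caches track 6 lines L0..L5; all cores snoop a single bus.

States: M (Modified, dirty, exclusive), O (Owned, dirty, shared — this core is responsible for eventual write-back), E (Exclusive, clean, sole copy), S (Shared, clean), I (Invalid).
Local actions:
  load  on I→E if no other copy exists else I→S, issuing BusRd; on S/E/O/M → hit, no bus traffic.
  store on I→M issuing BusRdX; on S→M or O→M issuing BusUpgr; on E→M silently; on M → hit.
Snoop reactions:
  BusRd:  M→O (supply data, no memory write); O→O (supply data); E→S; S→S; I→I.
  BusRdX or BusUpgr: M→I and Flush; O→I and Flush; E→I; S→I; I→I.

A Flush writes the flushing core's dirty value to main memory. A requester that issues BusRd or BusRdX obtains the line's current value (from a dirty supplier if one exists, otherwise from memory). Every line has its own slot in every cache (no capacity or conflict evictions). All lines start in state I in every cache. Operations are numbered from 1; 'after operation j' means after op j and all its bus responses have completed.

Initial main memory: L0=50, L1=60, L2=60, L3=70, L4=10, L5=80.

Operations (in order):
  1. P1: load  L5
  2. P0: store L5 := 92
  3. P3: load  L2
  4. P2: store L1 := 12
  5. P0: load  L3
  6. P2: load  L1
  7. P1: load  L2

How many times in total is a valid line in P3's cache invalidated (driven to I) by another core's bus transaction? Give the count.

1. P1: load  L5  bus=[BusRd]  L5: P0=I P1=E P2=I P3=I  mem[L5]=80
2. P0: store L5 := 92  bus=[BusRdX]  L5: P0=M P1=I P2=I P3=I  mem[L5]=80
3. P3: load  L2  bus=[BusRd]  L2: P0=I P1=I P2=I P3=E  mem[L2]=60
4. P2: store L1 := 12  bus=[BusRdX]  L1: P0=I P1=I P2=M P3=I  mem[L1]=60
5. P0: load  L3  bus=[BusRd]  L3: P0=E P1=I P2=I P3=I  mem[L3]=70
6. P2: load  L1  bus=[-]  L1: P0=I P1=I P2=M P3=I  mem[L1]=60
7. P1: load  L2  bus=[BusRd]  L2: P0=I P1=S P2=I P3=S  mem[L2]=60

invalidations = 0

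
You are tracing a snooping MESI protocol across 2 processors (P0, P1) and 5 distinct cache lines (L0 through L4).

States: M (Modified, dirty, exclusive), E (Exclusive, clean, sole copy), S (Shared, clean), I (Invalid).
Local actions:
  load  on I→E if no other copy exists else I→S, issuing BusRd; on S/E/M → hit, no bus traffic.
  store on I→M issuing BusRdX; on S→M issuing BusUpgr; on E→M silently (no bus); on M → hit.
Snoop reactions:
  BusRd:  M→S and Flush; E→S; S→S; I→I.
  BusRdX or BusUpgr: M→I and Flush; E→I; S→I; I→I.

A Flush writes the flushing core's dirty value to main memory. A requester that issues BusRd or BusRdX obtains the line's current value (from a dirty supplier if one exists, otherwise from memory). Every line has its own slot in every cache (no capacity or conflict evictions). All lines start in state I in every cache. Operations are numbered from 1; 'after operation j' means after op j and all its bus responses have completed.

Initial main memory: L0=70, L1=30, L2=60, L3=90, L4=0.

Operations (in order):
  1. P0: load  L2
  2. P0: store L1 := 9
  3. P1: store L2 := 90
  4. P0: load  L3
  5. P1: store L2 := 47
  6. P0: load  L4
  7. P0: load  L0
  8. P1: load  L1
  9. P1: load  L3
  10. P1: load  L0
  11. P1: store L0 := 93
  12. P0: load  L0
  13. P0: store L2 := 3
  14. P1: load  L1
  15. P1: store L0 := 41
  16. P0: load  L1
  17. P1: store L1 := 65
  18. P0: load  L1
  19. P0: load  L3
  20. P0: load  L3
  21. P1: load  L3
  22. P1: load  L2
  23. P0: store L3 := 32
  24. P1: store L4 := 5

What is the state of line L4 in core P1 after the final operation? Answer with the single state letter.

state = M

  op1 P0: load  L2 → E/I on L2; bus BusRd; mem=60
  op2 P0: store L1 := 9 → M/I on L1; bus BusRdX; mem=30
  op3 P1: store L2 := 90 → I/M on L2; bus BusRdX; mem=60
  op4 P0: load  L3 → E/I on L3; bus BusRd; mem=90
  op5 P1: store L2 := 47 → I/M on L2; bus (none); mem=60
  op6 P0: load  L4 → E/I on L4; bus BusRd; mem=0
  op7 P0: load  L0 → E/I on L0; bus BusRd; mem=70
  op8 P1: load  L1 → S/S on L1; bus BusRd Flush; mem=9
  op9 P1: load  L3 → S/S on L3; bus BusRd; mem=90
  op10 P1: load  L0 → S/S on L0; bus BusRd; mem=70
  op11 P1: store L0 := 93 → I/M on L0; bus BusUpgr; mem=70
  op12 P0: load  L0 → S/S on L0; bus BusRd Flush; mem=93
  op13 P0: store L2 := 3 → M/I on L2; bus BusRdX Flush; mem=47
  op14 P1: load  L1 → S/S on L1; bus (none); mem=9
  op15 P1: store L0 := 41 → I/M on L0; bus BusUpgr; mem=93
  op16 P0: load  L1 → S/S on L1; bus (none); mem=9
  op17 P1: store L1 := 65 → I/M on L1; bus BusUpgr; mem=9
  op18 P0: load  L1 → S/S on L1; bus BusRd Flush; mem=65
  op19 P0: load  L3 → S/S on L3; bus (none); mem=90
  op20 P0: load  L3 → S/S on L3; bus (none); mem=90
  op21 P1: load  L3 → S/S on L3; bus (none); mem=90
  op22 P1: load  L2 → S/S on L2; bus BusRd Flush; mem=3
  op23 P0: store L3 := 32 → M/I on L3; bus BusUpgr; mem=90
  op24 P1: store L4 := 5 → I/M on L4; bus BusRdX; mem=0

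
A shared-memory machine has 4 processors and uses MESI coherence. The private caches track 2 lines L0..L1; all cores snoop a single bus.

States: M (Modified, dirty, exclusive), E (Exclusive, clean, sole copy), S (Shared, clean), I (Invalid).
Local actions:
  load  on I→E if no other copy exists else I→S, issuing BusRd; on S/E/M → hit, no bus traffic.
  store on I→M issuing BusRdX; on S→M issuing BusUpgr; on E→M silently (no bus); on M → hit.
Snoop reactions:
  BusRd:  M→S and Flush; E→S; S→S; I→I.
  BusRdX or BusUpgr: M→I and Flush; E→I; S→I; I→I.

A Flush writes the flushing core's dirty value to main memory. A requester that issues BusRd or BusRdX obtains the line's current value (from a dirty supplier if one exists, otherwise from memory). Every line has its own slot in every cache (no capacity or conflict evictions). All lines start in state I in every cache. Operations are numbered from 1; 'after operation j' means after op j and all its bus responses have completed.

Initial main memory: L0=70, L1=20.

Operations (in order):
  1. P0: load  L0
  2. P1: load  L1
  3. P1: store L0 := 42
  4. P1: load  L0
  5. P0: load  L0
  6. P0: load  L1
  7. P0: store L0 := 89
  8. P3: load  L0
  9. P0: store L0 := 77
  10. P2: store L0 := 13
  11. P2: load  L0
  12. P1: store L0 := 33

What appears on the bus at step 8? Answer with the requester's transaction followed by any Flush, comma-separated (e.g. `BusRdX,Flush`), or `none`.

step 1: P0: load  L0  ⟶  EIII  (L0)  txn=BusRd  M[L0]=70
step 2: P1: load  L1  ⟶  IEII  (L1)  txn=BusRd  M[L1]=20
step 3: P1: store L0 := 42  ⟶  IMII  (L0)  txn=BusRdX  M[L0]=70
step 4: P1: load  L0  ⟶  IMII  (L0)  txn=∅  M[L0]=70
step 5: P0: load  L0  ⟶  SSII  (L0)  txn=BusRd+Flush  M[L0]=42
step 6: P0: load  L1  ⟶  SSII  (L1)  txn=BusRd  M[L1]=20
step 7: P0: store L0 := 89  ⟶  MIII  (L0)  txn=BusUpgr  M[L0]=42
step 8: P3: load  L0  ⟶  SIIS  (L0)  txn=BusRd+Flush  M[L0]=89
step 9: P0: store L0 := 77  ⟶  MIII  (L0)  txn=BusUpgr  M[L0]=89
step 10: P2: store L0 := 13  ⟶  IIMI  (L0)  txn=BusRdX+Flush  M[L0]=77
step 11: P2: load  L0  ⟶  IIMI  (L0)  txn=∅  M[L0]=77
step 12: P1: store L0 := 33  ⟶  IMII  (L0)  txn=BusRdX+Flush  M[L0]=13

bus = BusRd,Flush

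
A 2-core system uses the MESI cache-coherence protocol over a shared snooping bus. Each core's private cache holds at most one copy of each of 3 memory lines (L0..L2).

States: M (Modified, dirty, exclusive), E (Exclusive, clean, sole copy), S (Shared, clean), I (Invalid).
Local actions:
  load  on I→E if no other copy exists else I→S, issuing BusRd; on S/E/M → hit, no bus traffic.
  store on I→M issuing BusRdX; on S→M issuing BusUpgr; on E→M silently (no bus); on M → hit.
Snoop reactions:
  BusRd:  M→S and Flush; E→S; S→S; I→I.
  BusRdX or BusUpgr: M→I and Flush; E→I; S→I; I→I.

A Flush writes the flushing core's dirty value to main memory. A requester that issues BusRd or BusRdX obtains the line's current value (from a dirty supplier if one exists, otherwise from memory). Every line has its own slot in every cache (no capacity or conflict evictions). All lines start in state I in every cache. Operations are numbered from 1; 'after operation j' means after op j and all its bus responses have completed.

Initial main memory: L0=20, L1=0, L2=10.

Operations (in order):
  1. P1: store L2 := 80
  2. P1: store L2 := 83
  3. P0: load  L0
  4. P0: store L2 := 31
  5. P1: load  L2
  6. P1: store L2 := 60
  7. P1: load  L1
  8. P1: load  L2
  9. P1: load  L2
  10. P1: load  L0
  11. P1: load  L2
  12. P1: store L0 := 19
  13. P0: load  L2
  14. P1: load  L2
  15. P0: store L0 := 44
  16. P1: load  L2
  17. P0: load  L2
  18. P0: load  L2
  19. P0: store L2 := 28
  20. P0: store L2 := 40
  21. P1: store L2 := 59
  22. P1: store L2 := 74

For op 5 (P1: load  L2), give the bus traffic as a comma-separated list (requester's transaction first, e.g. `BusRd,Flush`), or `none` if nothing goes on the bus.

bus = BusRd,Flush

[1] P1: store L2 := 80 | P0:I, P1:M(80) | bus: BusRdX
[2] P1: store L2 := 83 | P0:I, P1:M(83) | bus: none
[3] P0: load  L0 | P0:E(20), P1:I | bus: BusRd
[4] P0: store L2 := 31 | P0:M(31), P1:I | bus: BusRdX,Flush
[5] P1: load  L2 | P0:S(31), P1:S(31) | bus: BusRd,Flush
[6] P1: store L2 := 60 | P0:I, P1:M(60) | bus: BusUpgr
[7] P1: load  L1 | P0:I, P1:E(0) | bus: BusRd
[8] P1: load  L2 | P0:I, P1:M(60) | bus: none
[9] P1: load  L2 | P0:I, P1:M(60) | bus: none
[10] P1: load  L0 | P0:S(20), P1:S(20) | bus: BusRd
[11] P1: load  L2 | P0:I, P1:M(60) | bus: none
[12] P1: store L0 := 19 | P0:I, P1:M(19) | bus: BusUpgr
[13] P0: load  L2 | P0:S(60), P1:S(60) | bus: BusRd,Flush
[14] P1: load  L2 | P0:S(60), P1:S(60) | bus: none
[15] P0: store L0 := 44 | P0:M(44), P1:I | bus: BusRdX,Flush
[16] P1: load  L2 | P0:S(60), P1:S(60) | bus: none
[17] P0: load  L2 | P0:S(60), P1:S(60) | bus: none
[18] P0: load  L2 | P0:S(60), P1:S(60) | bus: none
[19] P0: store L2 := 28 | P0:M(28), P1:I | bus: BusUpgr
[20] P0: store L2 := 40 | P0:M(40), P1:I | bus: none
[21] P1: store L2 := 59 | P0:I, P1:M(59) | bus: BusRdX,Flush
[22] P1: store L2 := 74 | P0:I, P1:M(74) | bus: none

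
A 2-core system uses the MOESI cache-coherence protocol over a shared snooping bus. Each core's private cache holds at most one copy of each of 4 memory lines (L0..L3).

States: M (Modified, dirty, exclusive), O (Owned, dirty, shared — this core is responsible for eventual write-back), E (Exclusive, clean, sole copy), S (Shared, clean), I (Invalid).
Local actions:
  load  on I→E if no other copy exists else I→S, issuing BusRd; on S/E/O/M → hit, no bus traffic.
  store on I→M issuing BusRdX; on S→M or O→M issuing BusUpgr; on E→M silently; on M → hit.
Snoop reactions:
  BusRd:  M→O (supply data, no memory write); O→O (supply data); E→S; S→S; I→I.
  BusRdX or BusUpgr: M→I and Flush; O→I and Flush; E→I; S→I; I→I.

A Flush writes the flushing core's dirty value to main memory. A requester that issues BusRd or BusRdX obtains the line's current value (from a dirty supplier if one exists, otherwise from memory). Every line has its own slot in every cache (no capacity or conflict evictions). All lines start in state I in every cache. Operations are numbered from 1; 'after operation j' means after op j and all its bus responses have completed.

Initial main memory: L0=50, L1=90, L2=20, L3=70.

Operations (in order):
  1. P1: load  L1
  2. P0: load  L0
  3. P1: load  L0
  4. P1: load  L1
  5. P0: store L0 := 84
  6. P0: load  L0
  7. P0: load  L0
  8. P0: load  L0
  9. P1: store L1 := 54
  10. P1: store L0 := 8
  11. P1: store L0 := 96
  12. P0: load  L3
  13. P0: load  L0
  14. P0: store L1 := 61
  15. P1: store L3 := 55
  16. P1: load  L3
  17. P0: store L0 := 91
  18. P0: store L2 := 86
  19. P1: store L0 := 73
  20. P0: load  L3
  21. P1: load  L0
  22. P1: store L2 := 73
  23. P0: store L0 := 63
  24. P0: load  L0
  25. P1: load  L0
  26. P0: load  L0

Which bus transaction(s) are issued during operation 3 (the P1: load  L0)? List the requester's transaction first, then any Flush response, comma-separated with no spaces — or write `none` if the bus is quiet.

bus = BusRd

1. P1: load  L1  bus=[BusRd]  L1: P0=I P1=E  mem[L1]=90
2. P0: load  L0  bus=[BusRd]  L0: P0=E P1=I  mem[L0]=50
3. P1: load  L0  bus=[BusRd]  L0: P0=S P1=S  mem[L0]=50
4. P1: load  L1  bus=[-]  L1: P0=I P1=E  mem[L1]=90
5. P0: store L0 := 84  bus=[BusUpgr]  L0: P0=M P1=I  mem[L0]=50
6. P0: load  L0  bus=[-]  L0: P0=M P1=I  mem[L0]=50
7. P0: load  L0  bus=[-]  L0: P0=M P1=I  mem[L0]=50
8. P0: load  L0  bus=[-]  L0: P0=M P1=I  mem[L0]=50
9. P1: store L1 := 54  bus=[-]  L1: P0=I P1=M  mem[L1]=90
10. P1: store L0 := 8  bus=[BusRdX,Flush]  L0: P0=I P1=M  mem[L0]=84
11. P1: store L0 := 96  bus=[-]  L0: P0=I P1=M  mem[L0]=84
12. P0: load  L3  bus=[BusRd]  L3: P0=E P1=I  mem[L3]=70
13. P0: load  L0  bus=[BusRd]  L0: P0=S P1=O  mem[L0]=84
14. P0: store L1 := 61  bus=[BusRdX,Flush]  L1: P0=M P1=I  mem[L1]=54
15. P1: store L3 := 55  bus=[BusRdX]  L3: P0=I P1=M  mem[L3]=70
16. P1: load  L3  bus=[-]  L3: P0=I P1=M  mem[L3]=70
17. P0: store L0 := 91  bus=[BusUpgr,Flush]  L0: P0=M P1=I  mem[L0]=96
18. P0: store L2 := 86  bus=[BusRdX]  L2: P0=M P1=I  mem[L2]=20
19. P1: store L0 := 73  bus=[BusRdX,Flush]  L0: P0=I P1=M  mem[L0]=91
20. P0: load  L3  bus=[BusRd]  L3: P0=S P1=O  mem[L3]=70
21. P1: load  L0  bus=[-]  L0: P0=I P1=M  mem[L0]=91
22. P1: store L2 := 73  bus=[BusRdX,Flush]  L2: P0=I P1=M  mem[L2]=86
23. P0: store L0 := 63  bus=[BusRdX,Flush]  L0: P0=M P1=I  mem[L0]=73
24. P0: load  L0  bus=[-]  L0: P0=M P1=I  mem[L0]=73
25. P1: load  L0  bus=[BusRd]  L0: P0=O P1=S  mem[L0]=73
26. P0: load  L0  bus=[-]  L0: P0=O P1=S  mem[L0]=73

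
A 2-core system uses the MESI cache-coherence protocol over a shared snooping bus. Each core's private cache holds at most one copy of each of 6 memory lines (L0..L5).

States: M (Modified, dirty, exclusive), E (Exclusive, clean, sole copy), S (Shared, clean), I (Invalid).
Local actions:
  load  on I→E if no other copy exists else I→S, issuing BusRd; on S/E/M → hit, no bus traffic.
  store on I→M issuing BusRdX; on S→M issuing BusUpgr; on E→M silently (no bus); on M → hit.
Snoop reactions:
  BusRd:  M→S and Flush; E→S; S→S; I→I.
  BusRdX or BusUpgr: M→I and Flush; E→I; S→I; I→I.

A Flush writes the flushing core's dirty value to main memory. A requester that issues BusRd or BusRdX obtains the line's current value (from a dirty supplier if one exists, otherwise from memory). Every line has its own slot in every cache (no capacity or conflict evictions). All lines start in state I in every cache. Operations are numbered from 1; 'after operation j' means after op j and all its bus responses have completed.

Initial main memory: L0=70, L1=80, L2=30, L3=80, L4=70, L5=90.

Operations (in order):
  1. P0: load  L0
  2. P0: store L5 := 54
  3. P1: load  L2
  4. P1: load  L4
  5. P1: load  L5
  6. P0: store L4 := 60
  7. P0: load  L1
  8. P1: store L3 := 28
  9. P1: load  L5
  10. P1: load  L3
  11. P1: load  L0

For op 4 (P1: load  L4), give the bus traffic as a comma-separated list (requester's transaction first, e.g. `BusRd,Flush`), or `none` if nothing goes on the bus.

step 1: P0: load  L0  ⟶  EI  (L0)  txn=BusRd  M[L0]=70
step 2: P0: store L5 := 54  ⟶  MI  (L5)  txn=BusRdX  M[L5]=90
step 3: P1: load  L2  ⟶  IE  (L2)  txn=BusRd  M[L2]=30
step 4: P1: load  L4  ⟶  IE  (L4)  txn=BusRd  M[L4]=70
step 5: P1: load  L5  ⟶  SS  (L5)  txn=BusRd+Flush  M[L5]=54
step 6: P0: store L4 := 60  ⟶  MI  (L4)  txn=BusRdX  M[L4]=70
step 7: P0: load  L1  ⟶  EI  (L1)  txn=BusRd  M[L1]=80
step 8: P1: store L3 := 28  ⟶  IM  (L3)  txn=BusRdX  M[L3]=80
step 9: P1: load  L5  ⟶  SS  (L5)  txn=∅  M[L5]=54
step 10: P1: load  L3  ⟶  IM  (L3)  txn=∅  M[L3]=80
step 11: P1: load  L0  ⟶  SS  (L0)  txn=BusRd  M[L0]=70

bus = BusRd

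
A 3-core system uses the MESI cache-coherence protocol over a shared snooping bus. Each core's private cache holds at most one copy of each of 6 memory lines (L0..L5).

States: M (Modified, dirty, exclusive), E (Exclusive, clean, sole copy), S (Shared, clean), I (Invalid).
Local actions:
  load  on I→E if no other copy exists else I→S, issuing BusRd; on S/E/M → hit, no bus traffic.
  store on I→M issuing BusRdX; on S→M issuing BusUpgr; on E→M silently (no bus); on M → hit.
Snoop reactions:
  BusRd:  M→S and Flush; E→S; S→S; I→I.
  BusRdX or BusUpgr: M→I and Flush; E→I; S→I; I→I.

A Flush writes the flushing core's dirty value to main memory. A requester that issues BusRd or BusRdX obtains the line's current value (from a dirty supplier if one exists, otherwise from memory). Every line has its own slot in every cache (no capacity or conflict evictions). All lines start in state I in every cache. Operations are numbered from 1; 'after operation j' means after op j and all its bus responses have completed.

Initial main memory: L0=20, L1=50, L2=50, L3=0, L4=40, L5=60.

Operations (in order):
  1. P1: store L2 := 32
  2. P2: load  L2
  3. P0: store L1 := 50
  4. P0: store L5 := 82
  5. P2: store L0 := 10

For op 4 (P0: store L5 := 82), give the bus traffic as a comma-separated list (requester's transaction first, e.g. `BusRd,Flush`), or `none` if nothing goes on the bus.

step 1: P1: store L2 := 32  ⟶  IMI  (L2)  txn=BusRdX  M[L2]=50
step 2: P2: load  L2  ⟶  ISS  (L2)  txn=BusRd+Flush  M[L2]=32
step 3: P0: store L1 := 50  ⟶  MII  (L1)  txn=BusRdX  M[L1]=50
step 4: P0: store L5 := 82  ⟶  MII  (L5)  txn=BusRdX  M[L5]=60
step 5: P2: store L0 := 10  ⟶  IIM  (L0)  txn=BusRdX  M[L0]=20

bus = BusRdX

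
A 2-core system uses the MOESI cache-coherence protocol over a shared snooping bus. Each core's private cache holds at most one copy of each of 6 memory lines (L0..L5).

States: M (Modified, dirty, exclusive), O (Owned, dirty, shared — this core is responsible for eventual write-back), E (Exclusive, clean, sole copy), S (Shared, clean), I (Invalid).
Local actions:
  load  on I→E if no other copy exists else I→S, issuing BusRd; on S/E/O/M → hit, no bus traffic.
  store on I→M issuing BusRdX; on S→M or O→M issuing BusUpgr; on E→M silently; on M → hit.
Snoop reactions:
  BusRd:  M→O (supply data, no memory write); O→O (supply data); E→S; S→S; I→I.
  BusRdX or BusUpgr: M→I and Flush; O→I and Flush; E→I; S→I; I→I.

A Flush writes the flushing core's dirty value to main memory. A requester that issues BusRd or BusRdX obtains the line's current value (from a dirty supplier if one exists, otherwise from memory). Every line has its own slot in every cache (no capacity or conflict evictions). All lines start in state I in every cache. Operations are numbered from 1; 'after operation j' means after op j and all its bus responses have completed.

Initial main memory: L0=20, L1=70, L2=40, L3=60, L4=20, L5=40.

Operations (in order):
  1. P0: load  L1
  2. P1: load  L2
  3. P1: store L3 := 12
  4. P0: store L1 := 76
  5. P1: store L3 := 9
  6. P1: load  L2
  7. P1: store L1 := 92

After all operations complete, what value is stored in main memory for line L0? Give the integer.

  op1 P0: load  L1 → E/I on L1; bus BusRd; mem=70
  op2 P1: load  L2 → I/E on L2; bus BusRd; mem=40
  op3 P1: store L3 := 12 → I/M on L3; bus BusRdX; mem=60
  op4 P0: store L1 := 76 → M/I on L1; bus (none); mem=70
  op5 P1: store L3 := 9 → I/M on L3; bus (none); mem=60
  op6 P1: load  L2 → I/E on L2; bus (none); mem=40
  op7 P1: store L1 := 92 → I/M on L1; bus BusRdX Flush; mem=76

memory[L0] = 20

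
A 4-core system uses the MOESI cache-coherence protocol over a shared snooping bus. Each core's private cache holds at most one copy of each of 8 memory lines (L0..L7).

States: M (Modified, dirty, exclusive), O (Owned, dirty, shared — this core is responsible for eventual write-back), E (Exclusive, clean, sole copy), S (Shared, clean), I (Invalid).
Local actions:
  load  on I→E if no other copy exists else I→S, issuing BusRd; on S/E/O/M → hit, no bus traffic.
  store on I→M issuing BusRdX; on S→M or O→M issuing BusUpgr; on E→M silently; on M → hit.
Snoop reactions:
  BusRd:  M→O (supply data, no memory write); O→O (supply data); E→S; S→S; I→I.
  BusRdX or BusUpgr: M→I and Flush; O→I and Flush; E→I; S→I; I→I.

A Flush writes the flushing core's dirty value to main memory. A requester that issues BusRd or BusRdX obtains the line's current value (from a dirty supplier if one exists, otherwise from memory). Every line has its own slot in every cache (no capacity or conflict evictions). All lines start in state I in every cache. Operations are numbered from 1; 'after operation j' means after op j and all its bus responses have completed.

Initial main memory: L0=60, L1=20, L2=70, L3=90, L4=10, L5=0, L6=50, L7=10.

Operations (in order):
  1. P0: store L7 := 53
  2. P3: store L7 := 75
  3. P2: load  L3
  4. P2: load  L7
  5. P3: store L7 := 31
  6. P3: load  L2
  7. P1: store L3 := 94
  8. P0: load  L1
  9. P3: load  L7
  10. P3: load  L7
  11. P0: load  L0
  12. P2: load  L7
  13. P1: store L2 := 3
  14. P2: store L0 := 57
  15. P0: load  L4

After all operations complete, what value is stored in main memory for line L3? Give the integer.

  op1 P0: store L7 := 53 → M/I/I/I on L7; bus BusRdX; mem=10
  op2 P3: store L7 := 75 → I/I/I/M on L7; bus BusRdX Flush; mem=53
  op3 P2: load  L3 → I/I/E/I on L3; bus BusRd; mem=90
  op4 P2: load  L7 → I/I/S/O on L7; bus BusRd; mem=53
  op5 P3: store L7 := 31 → I/I/I/M on L7; bus BusUpgr; mem=53
  op6 P3: load  L2 → I/I/I/E on L2; bus BusRd; mem=70
  op7 P1: store L3 := 94 → I/M/I/I on L3; bus BusRdX; mem=90
  op8 P0: load  L1 → E/I/I/I on L1; bus BusRd; mem=20
  op9 P3: load  L7 → I/I/I/M on L7; bus (none); mem=53
  op10 P3: load  L7 → I/I/I/M on L7; bus (none); mem=53
  op11 P0: load  L0 → E/I/I/I on L0; bus BusRd; mem=60
  op12 P2: load  L7 → I/I/S/O on L7; bus BusRd; mem=53
  op13 P1: store L2 := 3 → I/M/I/I on L2; bus BusRdX; mem=70
  op14 P2: store L0 := 57 → I/I/M/I on L0; bus BusRdX; mem=60
  op15 P0: load  L4 → E/I/I/I on L4; bus BusRd; mem=10

memory[L3] = 90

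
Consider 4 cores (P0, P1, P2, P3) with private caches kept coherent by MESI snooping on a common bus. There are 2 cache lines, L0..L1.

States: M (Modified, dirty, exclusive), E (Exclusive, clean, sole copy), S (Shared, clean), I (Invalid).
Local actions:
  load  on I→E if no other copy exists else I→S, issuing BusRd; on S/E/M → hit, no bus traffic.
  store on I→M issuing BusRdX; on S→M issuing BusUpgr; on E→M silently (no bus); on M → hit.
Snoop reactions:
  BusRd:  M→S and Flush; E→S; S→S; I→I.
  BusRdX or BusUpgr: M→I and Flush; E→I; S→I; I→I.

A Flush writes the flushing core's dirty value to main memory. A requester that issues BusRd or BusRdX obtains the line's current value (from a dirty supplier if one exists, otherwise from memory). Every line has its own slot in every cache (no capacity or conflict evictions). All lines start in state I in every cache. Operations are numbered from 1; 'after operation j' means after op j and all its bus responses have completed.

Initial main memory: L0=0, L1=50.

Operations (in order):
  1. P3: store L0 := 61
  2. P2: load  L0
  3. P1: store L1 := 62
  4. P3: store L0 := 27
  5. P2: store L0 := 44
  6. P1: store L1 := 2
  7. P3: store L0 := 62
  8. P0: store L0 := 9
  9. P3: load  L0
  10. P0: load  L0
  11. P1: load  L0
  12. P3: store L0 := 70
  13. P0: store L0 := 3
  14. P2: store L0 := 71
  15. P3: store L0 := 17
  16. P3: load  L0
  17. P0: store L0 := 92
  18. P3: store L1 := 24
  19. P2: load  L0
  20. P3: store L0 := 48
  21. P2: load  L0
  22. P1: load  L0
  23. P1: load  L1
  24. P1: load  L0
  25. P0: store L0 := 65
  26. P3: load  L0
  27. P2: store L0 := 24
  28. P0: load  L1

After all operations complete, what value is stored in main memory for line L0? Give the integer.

step 1: P3: store L0 := 61  ⟶  IIIM  (L0)  txn=BusRdX  M[L0]=0
step 2: P2: load  L0  ⟶  IISS  (L0)  txn=BusRd+Flush  M[L0]=61
step 3: P1: store L1 := 62  ⟶  IMII  (L1)  txn=BusRdX  M[L1]=50
step 4: P3: store L0 := 27  ⟶  IIIM  (L0)  txn=BusUpgr  M[L0]=61
step 5: P2: store L0 := 44  ⟶  IIMI  (L0)  txn=BusRdX+Flush  M[L0]=27
step 6: P1: store L1 := 2  ⟶  IMII  (L1)  txn=∅  M[L1]=50
step 7: P3: store L0 := 62  ⟶  IIIM  (L0)  txn=BusRdX+Flush  M[L0]=44
step 8: P0: store L0 := 9  ⟶  MIII  (L0)  txn=BusRdX+Flush  M[L0]=62
step 9: P3: load  L0  ⟶  SIIS  (L0)  txn=BusRd+Flush  M[L0]=9
step 10: P0: load  L0  ⟶  SIIS  (L0)  txn=∅  M[L0]=9
step 11: P1: load  L0  ⟶  SSIS  (L0)  txn=BusRd  M[L0]=9
step 12: P3: store L0 := 70  ⟶  IIIM  (L0)  txn=BusUpgr  M[L0]=9
step 13: P0: store L0 := 3  ⟶  MIII  (L0)  txn=BusRdX+Flush  M[L0]=70
step 14: P2: store L0 := 71  ⟶  IIMI  (L0)  txn=BusRdX+Flush  M[L0]=3
step 15: P3: store L0 := 17  ⟶  IIIM  (L0)  txn=BusRdX+Flush  M[L0]=71
step 16: P3: load  L0  ⟶  IIIM  (L0)  txn=∅  M[L0]=71
step 17: P0: store L0 := 92  ⟶  MIII  (L0)  txn=BusRdX+Flush  M[L0]=17
step 18: P3: store L1 := 24  ⟶  IIIM  (L1)  txn=BusRdX+Flush  M[L1]=2
step 19: P2: load  L0  ⟶  SISI  (L0)  txn=BusRd+Flush  M[L0]=92
step 20: P3: store L0 := 48  ⟶  IIIM  (L0)  txn=BusRdX  M[L0]=92
step 21: P2: load  L0  ⟶  IISS  (L0)  txn=BusRd+Flush  M[L0]=48
step 22: P1: load  L0  ⟶  ISSS  (L0)  txn=BusRd  M[L0]=48
step 23: P1: load  L1  ⟶  ISIS  (L1)  txn=BusRd+Flush  M[L1]=24
step 24: P1: load  L0  ⟶  ISSS  (L0)  txn=∅  M[L0]=48
step 25: P0: store L0 := 65  ⟶  MIII  (L0)  txn=BusRdX  M[L0]=48
step 26: P3: load  L0  ⟶  SIIS  (L0)  txn=BusRd+Flush  M[L0]=65
step 27: P2: store L0 := 24  ⟶  IIMI  (L0)  txn=BusRdX  M[L0]=65
step 28: P0: load  L1  ⟶  SSIS  (L1)  txn=BusRd  M[L1]=24

memory[L0] = 65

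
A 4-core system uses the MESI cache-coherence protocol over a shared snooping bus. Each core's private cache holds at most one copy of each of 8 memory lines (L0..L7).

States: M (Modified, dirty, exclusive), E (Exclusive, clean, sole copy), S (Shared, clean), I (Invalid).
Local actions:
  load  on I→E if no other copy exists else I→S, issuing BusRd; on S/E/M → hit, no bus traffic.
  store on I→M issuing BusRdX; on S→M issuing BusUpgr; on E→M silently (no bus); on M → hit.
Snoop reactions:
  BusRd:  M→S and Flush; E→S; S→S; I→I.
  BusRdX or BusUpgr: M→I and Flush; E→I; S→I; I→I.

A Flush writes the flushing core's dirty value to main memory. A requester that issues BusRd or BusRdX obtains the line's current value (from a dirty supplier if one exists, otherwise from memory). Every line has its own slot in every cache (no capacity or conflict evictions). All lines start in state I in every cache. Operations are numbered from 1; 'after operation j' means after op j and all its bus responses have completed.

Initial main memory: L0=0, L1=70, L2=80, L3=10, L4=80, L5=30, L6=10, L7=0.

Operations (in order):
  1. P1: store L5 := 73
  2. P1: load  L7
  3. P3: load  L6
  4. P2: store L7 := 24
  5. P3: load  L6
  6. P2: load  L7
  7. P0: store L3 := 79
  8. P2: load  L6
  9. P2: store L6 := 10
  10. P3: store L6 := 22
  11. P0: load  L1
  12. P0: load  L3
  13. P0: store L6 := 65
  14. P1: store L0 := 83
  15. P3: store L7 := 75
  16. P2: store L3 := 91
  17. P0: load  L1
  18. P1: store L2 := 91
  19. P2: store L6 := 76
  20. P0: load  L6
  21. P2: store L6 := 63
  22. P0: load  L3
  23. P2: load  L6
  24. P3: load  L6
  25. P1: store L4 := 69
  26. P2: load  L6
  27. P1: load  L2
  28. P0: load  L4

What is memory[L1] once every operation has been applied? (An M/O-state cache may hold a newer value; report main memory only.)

memory[L1] = 70

1. P1: store L5 := 73  bus=[BusRdX]  L5: P0=I P1=M P2=I P3=I  mem[L5]=30
2. P1: load  L7  bus=[BusRd]  L7: P0=I P1=E P2=I P3=I  mem[L7]=0
3. P3: load  L6  bus=[BusRd]  L6: P0=I P1=I P2=I P3=E  mem[L6]=10
4. P2: store L7 := 24  bus=[BusRdX]  L7: P0=I P1=I P2=M P3=I  mem[L7]=0
5. P3: load  L6  bus=[-]  L6: P0=I P1=I P2=I P3=E  mem[L6]=10
6. P2: load  L7  bus=[-]  L7: P0=I P1=I P2=M P3=I  mem[L7]=0
7. P0: store L3 := 79  bus=[BusRdX]  L3: P0=M P1=I P2=I P3=I  mem[L3]=10
8. P2: load  L6  bus=[BusRd]  L6: P0=I P1=I P2=S P3=S  mem[L6]=10
9. P2: store L6 := 10  bus=[BusUpgr]  L6: P0=I P1=I P2=M P3=I  mem[L6]=10
10. P3: store L6 := 22  bus=[BusRdX,Flush]  L6: P0=I P1=I P2=I P3=M  mem[L6]=10
11. P0: load  L1  bus=[BusRd]  L1: P0=E P1=I P2=I P3=I  mem[L1]=70
12. P0: load  L3  bus=[-]  L3: P0=M P1=I P2=I P3=I  mem[L3]=10
13. P0: store L6 := 65  bus=[BusRdX,Flush]  L6: P0=M P1=I P2=I P3=I  mem[L6]=22
14. P1: store L0 := 83  bus=[BusRdX]  L0: P0=I P1=M P2=I P3=I  mem[L0]=0
15. P3: store L7 := 75  bus=[BusRdX,Flush]  L7: P0=I P1=I P2=I P3=M  mem[L7]=24
16. P2: store L3 := 91  bus=[BusRdX,Flush]  L3: P0=I P1=I P2=M P3=I  mem[L3]=79
17. P0: load  L1  bus=[-]  L1: P0=E P1=I P2=I P3=I  mem[L1]=70
18. P1: store L2 := 91  bus=[BusRdX]  L2: P0=I P1=M P2=I P3=I  mem[L2]=80
19. P2: store L6 := 76  bus=[BusRdX,Flush]  L6: P0=I P1=I P2=M P3=I  mem[L6]=65
20. P0: load  L6  bus=[BusRd,Flush]  L6: P0=S P1=I P2=S P3=I  mem[L6]=76
21. P2: store L6 := 63  bus=[BusUpgr]  L6: P0=I P1=I P2=M P3=I  mem[L6]=76
22. P0: load  L3  bus=[BusRd,Flush]  L3: P0=S P1=I P2=S P3=I  mem[L3]=91
23. P2: load  L6  bus=[-]  L6: P0=I P1=I P2=M P3=I  mem[L6]=76
24. P3: load  L6  bus=[BusRd,Flush]  L6: P0=I P1=I P2=S P3=S  mem[L6]=63
25. P1: store L4 := 69  bus=[BusRdX]  L4: P0=I P1=M P2=I P3=I  mem[L4]=80
26. P2: load  L6  bus=[-]  L6: P0=I P1=I P2=S P3=S  mem[L6]=63
27. P1: load  L2  bus=[-]  L2: P0=I P1=M P2=I P3=I  mem[L2]=80
28. P0: load  L4  bus=[BusRd,Flush]  L4: P0=S P1=S P2=I P3=I  mem[L4]=69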